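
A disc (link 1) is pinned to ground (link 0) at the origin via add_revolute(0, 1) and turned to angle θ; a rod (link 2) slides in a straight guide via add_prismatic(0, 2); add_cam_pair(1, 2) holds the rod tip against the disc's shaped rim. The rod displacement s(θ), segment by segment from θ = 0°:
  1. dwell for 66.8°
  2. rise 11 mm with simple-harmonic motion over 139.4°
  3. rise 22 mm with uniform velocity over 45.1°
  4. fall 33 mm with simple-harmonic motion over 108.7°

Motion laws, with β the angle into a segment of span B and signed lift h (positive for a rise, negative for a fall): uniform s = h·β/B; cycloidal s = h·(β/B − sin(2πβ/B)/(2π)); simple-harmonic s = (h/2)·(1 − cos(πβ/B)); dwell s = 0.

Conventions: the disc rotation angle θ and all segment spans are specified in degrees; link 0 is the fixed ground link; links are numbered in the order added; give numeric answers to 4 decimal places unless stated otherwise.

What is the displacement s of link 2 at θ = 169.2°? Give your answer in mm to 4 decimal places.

segment 1 (0° to 66.8°, dwell): s unchanged at 0.0000
θ = 169.2° falls in segment 2 (66.8° to 206.2°, simple-harmonic, h = 11): β = 169.2 − 66.8 = 102.4°, B = 139.4°; Δs = 11/2·(1 − cos(π·0.7346)) = 9.1962; s = 0.0000 + 9.1962 = 9.1962

9.1962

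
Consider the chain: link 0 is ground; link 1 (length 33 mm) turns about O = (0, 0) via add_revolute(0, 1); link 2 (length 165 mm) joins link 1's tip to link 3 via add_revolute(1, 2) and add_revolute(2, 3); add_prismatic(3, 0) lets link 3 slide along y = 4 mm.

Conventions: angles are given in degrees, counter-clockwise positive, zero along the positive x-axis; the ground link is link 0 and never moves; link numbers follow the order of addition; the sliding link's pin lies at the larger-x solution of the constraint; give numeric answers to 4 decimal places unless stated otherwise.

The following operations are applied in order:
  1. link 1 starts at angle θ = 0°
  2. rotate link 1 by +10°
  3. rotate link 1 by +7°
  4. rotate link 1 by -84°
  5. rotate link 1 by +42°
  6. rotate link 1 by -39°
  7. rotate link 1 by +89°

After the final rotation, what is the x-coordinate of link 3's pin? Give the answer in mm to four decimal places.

geometry: r = 33 mm, L = 165 mm, e = 4 mm; θ starts at 0°
rotate link 1 by +10°: θ ← 0° +10° = 10°
rotate link 1 by +7°: θ ← 10° +7° = 17°
rotate link 1 by -84°: θ ← 17° -84° = -67°
rotate link 1 by +42°: θ ← -67° +42° = -25°
rotate link 1 by -39°: θ ← -25° -39° = -64°
rotate link 1 by +89°: θ ← -64° +89° = 25°
crank pin P = (r cos θ, r sin θ) = (29.908157, 13.946403)
h = r sin θ − e = 13.946403 − 4 = 9.946403
x = r cos θ + √(L² − h²) = 29.908157 + 164.699936 = 194.608093

194.6081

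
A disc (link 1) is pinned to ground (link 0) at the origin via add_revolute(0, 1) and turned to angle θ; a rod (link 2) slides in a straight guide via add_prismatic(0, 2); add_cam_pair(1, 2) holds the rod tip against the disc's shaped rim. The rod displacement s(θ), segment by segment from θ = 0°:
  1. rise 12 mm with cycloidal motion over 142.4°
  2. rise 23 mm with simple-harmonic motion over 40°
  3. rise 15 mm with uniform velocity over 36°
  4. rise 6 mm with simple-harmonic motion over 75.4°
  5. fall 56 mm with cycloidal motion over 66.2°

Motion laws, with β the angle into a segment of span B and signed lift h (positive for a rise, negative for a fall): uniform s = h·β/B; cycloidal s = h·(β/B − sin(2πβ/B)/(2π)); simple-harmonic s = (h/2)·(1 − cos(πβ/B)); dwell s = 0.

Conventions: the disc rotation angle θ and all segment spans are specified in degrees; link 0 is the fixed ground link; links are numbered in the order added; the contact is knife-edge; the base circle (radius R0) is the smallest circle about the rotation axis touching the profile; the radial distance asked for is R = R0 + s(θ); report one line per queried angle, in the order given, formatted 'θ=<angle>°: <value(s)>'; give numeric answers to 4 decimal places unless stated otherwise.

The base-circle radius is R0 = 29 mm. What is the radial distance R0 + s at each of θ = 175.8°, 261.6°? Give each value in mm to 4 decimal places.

segment 1 (0° to 142.4°, cycloidal, h = 12) is passed completely: s = 0.0000 + (12) = 12.0000
θ = 175.8° falls in segment 2 (142.4° to 182.4°, simple-harmonic, h = 23): β = 175.8 − 142.4 = 33.4°, B = 40°; Δs = 23/2·(1 − cos(π·0.8350)) = 21.4893; s = 12.0000 + 21.4893 = 33.4893
segment 2 (142.4° to 182.4°, simple-harmonic, h = 23) is passed completely: s = 12.0000 + (23) = 35.0000
segment 3 (182.4° to 218.4°, uniform, h = 15) is passed completely: s = 35.0000 + (15) = 50.0000
θ = 261.6° falls in segment 4 (218.4° to 293.8°, simple-harmonic, h = 6): β = 261.6 − 218.4 = 43.2°, B = 75.4°; Δs = 6/2·(1 − cos(π·0.5729)) = 3.6815; s = 50.0000 + 3.6815 = 53.6815
θ=175.8°: R = R0 + s = 29 + 33.4893 = 62.4893
θ=261.6°: R = R0 + s = 29 + 53.6815 = 82.6815

θ=175.8°: 62.4893
θ=261.6°: 82.6815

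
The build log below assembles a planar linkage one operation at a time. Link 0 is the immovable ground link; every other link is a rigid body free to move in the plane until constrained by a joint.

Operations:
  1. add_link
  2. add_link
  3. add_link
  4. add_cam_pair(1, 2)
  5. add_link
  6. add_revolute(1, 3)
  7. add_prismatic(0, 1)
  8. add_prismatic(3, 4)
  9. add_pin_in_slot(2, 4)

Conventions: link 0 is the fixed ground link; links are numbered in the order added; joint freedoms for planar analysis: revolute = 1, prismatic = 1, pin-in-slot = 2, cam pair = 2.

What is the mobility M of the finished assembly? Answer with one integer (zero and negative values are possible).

(L,J1,J2)=(1,0,0); link0 fixed
link1: (2,0,0)
link2: (3,0,0)
link3: (4,0,0)
C 1-2 [J2]: (4,0,1)
link4: (5,0,1)
R 1-3 [J1]: (5,1,1)
P 0-1 [J1]: (5,2,1)
P 3-4 [J1]: (5,3,1)
PS 2-4 [J2]: (5,3,2)
Grübler: 3·4 − 2·3 − 2 = 4

M = 4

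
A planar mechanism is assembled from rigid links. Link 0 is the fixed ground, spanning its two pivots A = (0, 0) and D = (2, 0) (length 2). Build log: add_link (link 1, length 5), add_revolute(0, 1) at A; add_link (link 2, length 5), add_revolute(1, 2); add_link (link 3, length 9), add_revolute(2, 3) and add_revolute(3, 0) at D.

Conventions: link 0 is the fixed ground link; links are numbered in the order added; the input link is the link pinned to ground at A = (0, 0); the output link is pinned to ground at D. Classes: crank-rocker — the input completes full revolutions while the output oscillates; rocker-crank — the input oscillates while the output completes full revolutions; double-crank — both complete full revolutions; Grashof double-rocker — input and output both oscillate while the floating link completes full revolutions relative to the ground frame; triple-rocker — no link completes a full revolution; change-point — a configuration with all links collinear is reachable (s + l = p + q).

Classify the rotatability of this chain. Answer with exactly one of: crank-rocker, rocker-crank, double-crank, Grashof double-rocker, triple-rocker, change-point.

lengths: ground=2, input=5, coupler=5, output=9
sorted: s=2 (shortest), l=9 (longest), p+q=10
s + l = 11 vs p + q = 10
s + l > p + q → non-Grashof → no link fully rotates → triple-rocker

triple-rocker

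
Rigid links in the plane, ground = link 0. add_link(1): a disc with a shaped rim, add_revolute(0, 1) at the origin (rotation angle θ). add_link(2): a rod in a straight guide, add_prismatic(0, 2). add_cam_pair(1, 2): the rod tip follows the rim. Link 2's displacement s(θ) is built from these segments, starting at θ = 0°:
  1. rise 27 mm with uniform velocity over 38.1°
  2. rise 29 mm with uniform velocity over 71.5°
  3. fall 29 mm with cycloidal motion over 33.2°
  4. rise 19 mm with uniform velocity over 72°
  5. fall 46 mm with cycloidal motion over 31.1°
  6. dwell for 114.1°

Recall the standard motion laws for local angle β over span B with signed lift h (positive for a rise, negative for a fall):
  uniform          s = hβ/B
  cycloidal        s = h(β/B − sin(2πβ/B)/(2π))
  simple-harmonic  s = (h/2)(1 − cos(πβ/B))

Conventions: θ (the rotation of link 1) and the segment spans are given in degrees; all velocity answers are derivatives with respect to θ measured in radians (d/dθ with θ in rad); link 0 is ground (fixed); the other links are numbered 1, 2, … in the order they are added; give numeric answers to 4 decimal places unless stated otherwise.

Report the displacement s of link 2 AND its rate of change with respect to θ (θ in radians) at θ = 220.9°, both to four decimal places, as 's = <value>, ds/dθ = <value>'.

segment 1 (0° to 38.1°, uniform, h = 27) is passed completely: s = 0.0000 + (27) = 27.0000
segment 2 (38.1° to 109.6°, uniform, h = 29) is passed completely: s = 27.0000 + (29) = 56.0000
segment 3 (109.6° to 142.8°, cycloidal, h = -29) is passed completely: s = 56.0000 + (-29) = 27.0000
segment 4 (142.8° to 214.8°, uniform, h = 19) is passed completely: s = 27.0000 + (19) = 46.0000
θ = 220.9° falls in segment 5 (214.8° to 245.9°, cycloidal, h = -46): β = 220.9 − 214.8 = 6.1°, B = 31.1°; Δs = -46·(0.1961 − sin(2π·0.1961)/(2π)) = -2.1166; s = 46.0000 − 2.1166 = 43.8834
velocity in seg [214.8°–245.9°] (cycloidal), θ in radians: β = 6.1° = 0.1065 rad, B = 31.1° = 0.5428 rad; ds/dθ = (h/B)(1 − cos(2πβ/B)) = ((-46)/0.5428)(1 − cos(2π·0.1961)) = -56.612038 mm/rad

s = 43.8834, ds/dθ = -56.6120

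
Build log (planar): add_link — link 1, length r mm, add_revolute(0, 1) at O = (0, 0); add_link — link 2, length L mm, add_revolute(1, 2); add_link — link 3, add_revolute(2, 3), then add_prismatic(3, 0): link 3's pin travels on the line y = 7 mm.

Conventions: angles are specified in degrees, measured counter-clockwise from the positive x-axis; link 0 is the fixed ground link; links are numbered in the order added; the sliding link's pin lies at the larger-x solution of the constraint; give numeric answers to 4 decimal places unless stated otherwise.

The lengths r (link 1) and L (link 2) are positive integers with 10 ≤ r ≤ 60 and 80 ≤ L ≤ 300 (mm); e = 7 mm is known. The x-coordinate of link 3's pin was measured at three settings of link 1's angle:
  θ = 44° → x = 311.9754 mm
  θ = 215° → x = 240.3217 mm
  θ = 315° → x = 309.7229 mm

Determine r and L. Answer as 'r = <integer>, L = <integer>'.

constraint per measurement: (x − r cos θ)² + (r sin θ − e)² = L²
subtracting the θ₁ and θ₂ equations cancels the r² and L² terms:
r = (x₁² − x₂²) / (2[(x₁cos θ₁ + e sin θ₁) − (x₂cos θ₂ + e sin θ₂)]) = 46.0000 → r = 46
L² = (x₁ − r cos θ₁)² + (r sin θ₁ − e)² = 78399.9886 → L = 280.0000 → L = 280
check at θ₃=315°: x = 309.7229 (printed 309.7229) ✓

r = 46, L = 280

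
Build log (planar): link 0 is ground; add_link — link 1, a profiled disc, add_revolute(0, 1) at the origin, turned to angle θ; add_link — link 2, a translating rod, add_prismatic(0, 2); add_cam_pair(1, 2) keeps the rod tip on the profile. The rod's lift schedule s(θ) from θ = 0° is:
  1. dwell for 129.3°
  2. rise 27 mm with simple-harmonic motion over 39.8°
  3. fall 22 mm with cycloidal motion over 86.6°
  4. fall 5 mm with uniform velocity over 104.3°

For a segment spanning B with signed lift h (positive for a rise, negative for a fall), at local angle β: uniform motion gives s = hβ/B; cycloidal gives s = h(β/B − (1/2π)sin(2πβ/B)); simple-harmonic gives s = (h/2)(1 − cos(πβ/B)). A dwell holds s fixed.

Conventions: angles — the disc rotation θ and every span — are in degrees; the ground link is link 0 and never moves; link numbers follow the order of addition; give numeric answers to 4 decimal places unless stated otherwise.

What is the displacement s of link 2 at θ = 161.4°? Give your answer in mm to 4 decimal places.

seg 1 [0°–129.3°] dwell: s stays 0.0000
seg 2 [129.3°–169.1°] simple-harmonic, h=27: θ=161.4° here. β=32.1, B=39.8. 27/2·(1 − cos(π·0.8065)) = 24.5823 → s = 24.5823

24.5823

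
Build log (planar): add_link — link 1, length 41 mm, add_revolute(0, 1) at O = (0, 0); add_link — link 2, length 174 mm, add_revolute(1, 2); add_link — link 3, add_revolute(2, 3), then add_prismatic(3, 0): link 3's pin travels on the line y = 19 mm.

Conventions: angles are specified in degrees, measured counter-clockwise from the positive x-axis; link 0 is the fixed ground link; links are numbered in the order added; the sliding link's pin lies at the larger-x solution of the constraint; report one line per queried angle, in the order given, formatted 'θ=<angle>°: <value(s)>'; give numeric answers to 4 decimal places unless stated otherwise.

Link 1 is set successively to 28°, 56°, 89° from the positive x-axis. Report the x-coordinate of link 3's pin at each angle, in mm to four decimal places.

geometry: r = 41 mm, L = 174 mm, e = 19 mm
θ=28°: crank pin P = (r cos θ, r sin θ) = (36.200851, 19.248334)
θ=28°: h = r sin θ − e = 19.248334 − 19 = 0.248334
θ=28°: x = r cos θ + √(L² − h²) = 36.200851 + 173.999823 = 210.200674
θ=56°: crank pin P = (r cos θ, r sin θ) = (22.926909, 33.990540)
θ=56°: h = r sin θ − e = 33.990540 − 19 = 14.990540
θ=56°: x = r cos θ + √(L² − h²) = 22.926909 + 173.353061 = 196.279970
θ=89°: crank pin P = (r cos θ, r sin θ) = (0.715549, 40.993756)
θ=89°: h = r sin θ − e = 40.993756 − 19 = 21.993756
θ=89°: x = r cos θ + √(L² − h²) = 0.715549 + 172.604388 = 173.319937

θ=28°: 210.2007
θ=56°: 196.2800
θ=89°: 173.3199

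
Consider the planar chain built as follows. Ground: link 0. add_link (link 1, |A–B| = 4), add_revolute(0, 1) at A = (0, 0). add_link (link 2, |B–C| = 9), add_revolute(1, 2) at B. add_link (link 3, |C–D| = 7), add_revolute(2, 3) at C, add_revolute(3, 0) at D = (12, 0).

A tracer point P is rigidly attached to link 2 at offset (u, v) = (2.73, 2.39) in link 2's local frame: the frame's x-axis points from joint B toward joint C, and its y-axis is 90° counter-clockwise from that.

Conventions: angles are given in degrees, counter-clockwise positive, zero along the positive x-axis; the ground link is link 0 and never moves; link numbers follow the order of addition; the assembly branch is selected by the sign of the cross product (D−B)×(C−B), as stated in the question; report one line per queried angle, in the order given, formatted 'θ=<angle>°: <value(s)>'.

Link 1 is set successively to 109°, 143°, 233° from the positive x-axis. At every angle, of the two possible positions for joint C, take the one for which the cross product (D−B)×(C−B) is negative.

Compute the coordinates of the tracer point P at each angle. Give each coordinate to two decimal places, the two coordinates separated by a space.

A=(0,0), D=(12.00,0)
θ=109°: B = A + 4.00·(cos109°, sin109°) = (-1.3023, 3.7821)
θ=109°: |BD| = 13.8295
θ=109°: circle(B,9.00) ∩ circle(D,7.00): a=8.0717, h=3.9809
θ=109°:   candidates: C₊=(7.5504,5.4038) cross=55.054; C₋=(5.3730,-2.2545) cross=-55.054
θ=109°:   branch - wants cross < 0 → take C=(5.3730,-2.2545) (cross=-55.054)
θ=109°: ex = (C−B)/|BC| = (0.7417,-0.6707); ey = (0.6707,0.7417)
θ=109°: P = B + 2.73·ex + 2.39·ey = (2.3256,3.7236)
θ=143°: B = A + 4.00·(cos143°, sin143°) = (-3.1945, 2.4073)
θ=143°: |BD| = 15.3841
θ=143°: circle(B,9.00) ∩ circle(D,7.00): a=8.7321, h=2.1797
θ=143°:   candidates: C₊=(5.7710,3.1937) cross=33.533; C₋=(5.0889,-1.1120) cross=-33.533
θ=143°:   branch - wants cross < 0 → take C=(5.0889,-1.1120) (cross=-33.533)
θ=143°: ex = (C−B)/|BC| = (0.9204,-0.3910); ey = (0.3910,0.9204)
θ=143°: P = B + 2.73·ex + 2.39·ey = (0.2526,3.5395)
θ=233°: B = A + 4.00·(cos233°, sin233°) = (-2.4073, -3.1945)
θ=233°: |BD| = 14.7572
θ=233°: circle(B,9.00) ∩ circle(D,7.00): a=8.4628, h=3.0628
θ=233°:   candidates: C₊=(5.1919,1.6276) cross=45.199; C₋=(6.5179,-4.3528) cross=-45.199
θ=233°:   branch - wants cross < 0 → take C=(6.5179,-4.3528) (cross=-45.199)
θ=233°: ex = (C−B)/|BC| = (0.9917,-0.1287); ey = (0.1287,0.9917)
θ=233°: P = B + 2.73·ex + 2.39·ey = (0.6076,-1.1757)

θ=109°: 2.33 3.72
θ=143°: 0.25 3.54
θ=233°: 0.61 -1.18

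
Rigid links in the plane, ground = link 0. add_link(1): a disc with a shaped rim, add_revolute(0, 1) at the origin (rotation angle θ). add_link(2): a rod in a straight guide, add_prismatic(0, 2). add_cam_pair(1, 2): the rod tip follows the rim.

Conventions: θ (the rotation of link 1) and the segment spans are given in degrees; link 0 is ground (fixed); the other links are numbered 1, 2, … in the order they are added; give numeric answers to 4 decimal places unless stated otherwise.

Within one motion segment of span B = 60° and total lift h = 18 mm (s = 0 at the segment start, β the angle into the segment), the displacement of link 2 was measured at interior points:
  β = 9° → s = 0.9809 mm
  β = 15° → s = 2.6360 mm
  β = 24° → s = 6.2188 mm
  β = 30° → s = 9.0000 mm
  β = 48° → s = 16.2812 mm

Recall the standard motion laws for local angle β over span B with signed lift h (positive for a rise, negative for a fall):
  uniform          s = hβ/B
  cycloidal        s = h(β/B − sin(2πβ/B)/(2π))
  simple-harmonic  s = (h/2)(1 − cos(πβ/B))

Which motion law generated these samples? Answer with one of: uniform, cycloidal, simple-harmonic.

candidates at β/B = r: uniform s = h·r (linear in β); cycloidal s = h·(r − sin(2πr)/(2π)); simple-harmonic s = (h/2)(1 − cos(πr))
β=9°: printed 0.9809 | uniform 2.7000, cycloidal 0.3823, simple-harmonic 0.9809
β=15°: printed 2.6360 | uniform 4.5000, cycloidal 1.6352, simple-harmonic 2.6360
β=24°: printed 6.2188 | uniform 7.2000, cycloidal 5.5161, simple-harmonic 6.2188
β=30°: printed 9.0000 | uniform 9.0000, cycloidal 9.0000, simple-harmonic 9.0000
β=48°: printed 16.2812 | uniform 14.4000, cycloidal 17.1246, simple-harmonic 16.2812
only one law matches every sample → simple-harmonic

simple-harmonic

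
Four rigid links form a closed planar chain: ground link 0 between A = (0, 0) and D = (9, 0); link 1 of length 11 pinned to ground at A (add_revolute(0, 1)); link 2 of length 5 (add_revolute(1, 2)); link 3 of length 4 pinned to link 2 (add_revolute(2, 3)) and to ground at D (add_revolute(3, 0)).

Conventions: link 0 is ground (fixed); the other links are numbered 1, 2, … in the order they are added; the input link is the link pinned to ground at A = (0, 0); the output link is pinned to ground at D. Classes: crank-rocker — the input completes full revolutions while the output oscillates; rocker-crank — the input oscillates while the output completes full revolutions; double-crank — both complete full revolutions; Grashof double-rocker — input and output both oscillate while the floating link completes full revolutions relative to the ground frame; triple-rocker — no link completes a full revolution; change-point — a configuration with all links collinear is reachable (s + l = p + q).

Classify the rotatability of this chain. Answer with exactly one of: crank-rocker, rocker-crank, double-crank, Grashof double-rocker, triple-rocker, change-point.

lengths: ground=9, input=11, coupler=5, output=4
sorted: s=4 (shortest), l=11 (longest), p+q=14
s + l = 15 vs p + q = 14
s + l > p + q → non-Grashof → no link fully rotates → triple-rocker

triple-rocker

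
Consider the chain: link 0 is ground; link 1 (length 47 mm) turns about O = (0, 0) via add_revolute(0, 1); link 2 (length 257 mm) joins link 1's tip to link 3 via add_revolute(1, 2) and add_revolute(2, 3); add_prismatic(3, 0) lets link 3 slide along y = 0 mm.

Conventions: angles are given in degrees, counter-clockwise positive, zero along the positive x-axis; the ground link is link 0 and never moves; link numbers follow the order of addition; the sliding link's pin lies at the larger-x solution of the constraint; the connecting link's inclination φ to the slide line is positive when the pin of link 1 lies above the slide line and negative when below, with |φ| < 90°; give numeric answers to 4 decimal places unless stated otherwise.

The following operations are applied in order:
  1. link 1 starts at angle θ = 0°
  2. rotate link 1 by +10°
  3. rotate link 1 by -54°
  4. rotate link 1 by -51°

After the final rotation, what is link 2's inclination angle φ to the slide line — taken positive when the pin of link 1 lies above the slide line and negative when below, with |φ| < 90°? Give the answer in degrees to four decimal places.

geometry: r = 47 mm, L = 257 mm, e = 0 mm; θ starts at 0°
rotate link 1 by +10°: θ ← 0° +10° = 10°
rotate link 1 by -54°: θ ← 10° -54° = -44°
rotate link 1 by -51°: θ ← -44° -51° = -95°
h = r sin θ − e = -46.821151 − 0 = -46.821151
sin φ = h / L = -46.821151 / 257 = -0.18218347
φ = arcsin(-0.18218347) = -10.496966°

-10.4970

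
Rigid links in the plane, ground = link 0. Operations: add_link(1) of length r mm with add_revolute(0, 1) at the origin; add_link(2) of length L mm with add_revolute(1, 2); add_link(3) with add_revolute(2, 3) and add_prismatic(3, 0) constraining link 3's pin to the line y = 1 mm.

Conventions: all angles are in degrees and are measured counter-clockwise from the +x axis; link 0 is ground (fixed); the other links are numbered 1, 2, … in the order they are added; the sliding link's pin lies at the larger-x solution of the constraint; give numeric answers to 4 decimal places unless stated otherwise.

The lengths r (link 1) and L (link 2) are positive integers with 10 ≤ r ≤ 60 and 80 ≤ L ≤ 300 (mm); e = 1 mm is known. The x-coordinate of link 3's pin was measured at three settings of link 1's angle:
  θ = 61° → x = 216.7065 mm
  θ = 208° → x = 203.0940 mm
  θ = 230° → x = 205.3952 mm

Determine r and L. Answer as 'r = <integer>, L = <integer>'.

constraint per measurement: (x − r cos θ)² + (r sin θ − e)² = L²
subtracting the θ₁ and θ₂ equations cancels the r² and L² terms:
r = (x₁² − x₂²) / (2[(x₁cos θ₁ + e sin θ₁) − (x₂cos θ₂ + e sin θ₂)]) = 10.0000 → r = 10
L² = (x₁ − r cos θ₁)² + (r sin θ₁ − e)² = 44943.9868 → L = 212.0000 → L = 212
check at θ₃=230°: x = 205.3952 (printed 205.3952) ✓

r = 10, L = 212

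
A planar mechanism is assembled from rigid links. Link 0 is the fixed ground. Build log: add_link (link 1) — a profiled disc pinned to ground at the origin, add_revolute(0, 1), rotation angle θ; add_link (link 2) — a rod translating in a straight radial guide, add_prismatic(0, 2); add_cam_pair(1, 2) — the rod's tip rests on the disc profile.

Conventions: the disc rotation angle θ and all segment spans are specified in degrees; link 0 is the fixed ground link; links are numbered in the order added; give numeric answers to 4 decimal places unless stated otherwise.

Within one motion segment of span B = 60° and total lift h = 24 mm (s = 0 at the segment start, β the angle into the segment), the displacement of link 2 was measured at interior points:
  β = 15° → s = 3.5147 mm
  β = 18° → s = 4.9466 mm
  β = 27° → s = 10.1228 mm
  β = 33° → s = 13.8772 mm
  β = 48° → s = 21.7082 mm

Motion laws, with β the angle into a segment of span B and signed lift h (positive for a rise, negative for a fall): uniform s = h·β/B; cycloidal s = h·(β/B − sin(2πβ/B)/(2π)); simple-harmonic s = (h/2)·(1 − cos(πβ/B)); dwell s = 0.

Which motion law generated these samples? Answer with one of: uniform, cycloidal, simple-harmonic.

candidates at β/B = r: uniform s = h·r (linear in β); cycloidal s = h·(r − sin(2πr)/(2π)); simple-harmonic s = (h/2)(1 − cos(πr))
β=15°: printed 3.5147 | uniform 6.0000, cycloidal 2.1803, simple-harmonic 3.5147
β=18°: printed 4.9466 | uniform 7.2000, cycloidal 3.5672, simple-harmonic 4.9466
β=27°: printed 10.1228 | uniform 10.8000, cycloidal 9.6196, simple-harmonic 10.1228
β=33°: printed 13.8772 | uniform 13.2000, cycloidal 14.3804, simple-harmonic 13.8772
β=48°: printed 21.7082 | uniform 19.2000, cycloidal 22.8328, simple-harmonic 21.7082
only one law matches every sample → simple-harmonic

simple-harmonic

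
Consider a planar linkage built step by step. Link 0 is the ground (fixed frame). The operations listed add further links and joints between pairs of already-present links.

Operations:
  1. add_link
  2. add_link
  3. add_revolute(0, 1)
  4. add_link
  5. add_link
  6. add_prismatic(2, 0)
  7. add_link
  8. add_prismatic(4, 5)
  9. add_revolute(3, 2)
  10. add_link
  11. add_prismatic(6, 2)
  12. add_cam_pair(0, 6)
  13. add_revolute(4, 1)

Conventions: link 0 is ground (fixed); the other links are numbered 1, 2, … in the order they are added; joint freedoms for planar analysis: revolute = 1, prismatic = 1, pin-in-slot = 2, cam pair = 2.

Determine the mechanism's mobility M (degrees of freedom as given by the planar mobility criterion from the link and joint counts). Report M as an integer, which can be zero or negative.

link 0 = ground. State L|J1|J2 = 1|0|0
+link1  2|0|0
+link2  3|0|0
R(0,1) f=1→J1  3|1|0
+link3  4|1|0
+link4  5|1|0
P(2,0) f=1→J1  5|2|0
+link5  6|2|0
P(4,5) f=1→J1  6|3|0
R(3,2) f=1→J1  6|4|0
+link6  7|4|0
P(6,2) f=1→J1  7|5|0
C(0,6) f=2→J2  7|5|1
R(4,1) f=1→J1  7|6|1
M = 3(7−1)−2·6−1 = 18−12−1 = 5

M = 5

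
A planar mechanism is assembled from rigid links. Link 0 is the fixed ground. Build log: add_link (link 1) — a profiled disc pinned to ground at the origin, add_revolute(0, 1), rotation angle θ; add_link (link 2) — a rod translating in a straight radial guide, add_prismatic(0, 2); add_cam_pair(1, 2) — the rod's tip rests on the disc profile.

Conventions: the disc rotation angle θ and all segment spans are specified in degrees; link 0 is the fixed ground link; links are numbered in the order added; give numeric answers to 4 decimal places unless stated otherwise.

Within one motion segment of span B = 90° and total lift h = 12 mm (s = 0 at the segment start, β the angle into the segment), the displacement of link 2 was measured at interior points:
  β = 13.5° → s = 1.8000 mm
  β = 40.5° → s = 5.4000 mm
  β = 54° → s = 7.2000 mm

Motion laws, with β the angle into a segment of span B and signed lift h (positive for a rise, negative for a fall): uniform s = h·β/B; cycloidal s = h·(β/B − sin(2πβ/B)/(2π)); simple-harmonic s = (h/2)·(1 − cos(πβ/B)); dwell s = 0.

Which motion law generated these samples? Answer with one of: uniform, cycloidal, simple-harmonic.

candidates at β/B = r: uniform s = h·r (linear in β); cycloidal s = h·(r − sin(2πr)/(2π)); simple-harmonic s = (h/2)(1 − cos(πr))
β=13.5°: printed 1.8000 | uniform 1.8000, cycloidal 0.2549, simple-harmonic 0.6540
β=40.5°: printed 5.4000 | uniform 5.4000, cycloidal 4.8098, simple-harmonic 5.0614
β=54°: printed 7.2000 | uniform 7.2000, cycloidal 8.3226, simple-harmonic 7.8541
only one law matches every sample → uniform

uniform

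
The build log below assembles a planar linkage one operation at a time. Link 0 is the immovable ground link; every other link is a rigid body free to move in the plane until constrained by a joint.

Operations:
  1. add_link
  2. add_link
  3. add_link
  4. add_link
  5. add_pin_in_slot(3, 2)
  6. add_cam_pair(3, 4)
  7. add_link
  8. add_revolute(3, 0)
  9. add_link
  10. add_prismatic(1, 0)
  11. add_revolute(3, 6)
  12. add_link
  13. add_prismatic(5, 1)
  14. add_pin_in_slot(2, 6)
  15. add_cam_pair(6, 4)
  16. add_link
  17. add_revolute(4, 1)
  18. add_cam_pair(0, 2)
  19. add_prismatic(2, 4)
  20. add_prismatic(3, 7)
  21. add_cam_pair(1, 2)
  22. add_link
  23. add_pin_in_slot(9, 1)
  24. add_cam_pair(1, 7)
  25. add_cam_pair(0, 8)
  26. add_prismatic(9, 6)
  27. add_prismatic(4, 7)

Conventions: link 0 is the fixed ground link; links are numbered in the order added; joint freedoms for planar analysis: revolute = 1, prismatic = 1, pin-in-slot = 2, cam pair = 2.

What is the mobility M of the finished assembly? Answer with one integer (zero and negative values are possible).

link 0 = ground. State L|J1|J2 = 1|0|0
+link1  2|0|0
+link2  3|0|0
+link3  4|0|0
+link4  5|0|0
PS(3,2) f=2→J2  5|0|1
C(3,4) f=2→J2  5|0|2
+link5  6|0|2
R(3,0) f=1→J1  6|1|2
+link6  7|1|2
P(1,0) f=1→J1  7|2|2
R(3,6) f=1→J1  7|3|2
+link7  8|3|2
P(5,1) f=1→J1  8|4|2
PS(2,6) f=2→J2  8|4|3
C(6,4) f=2→J2  8|4|4
+link8  9|4|4
R(4,1) f=1→J1  9|5|4
C(0,2) f=2→J2  9|5|5
P(2,4) f=1→J1  9|6|5
P(3,7) f=1→J1  9|7|5
C(1,2) f=2→J2  9|7|6
+link9  10|7|6
PS(9,1) f=2→J2  10|7|7
C(1,7) f=2→J2  10|7|8
C(0,8) f=2→J2  10|7|9
P(9,6) f=1→J1  10|8|9
P(4,7) f=1→J1  10|9|9
M = 3(10−1)−2·9−9 = 27−18−9 = 0

M = 0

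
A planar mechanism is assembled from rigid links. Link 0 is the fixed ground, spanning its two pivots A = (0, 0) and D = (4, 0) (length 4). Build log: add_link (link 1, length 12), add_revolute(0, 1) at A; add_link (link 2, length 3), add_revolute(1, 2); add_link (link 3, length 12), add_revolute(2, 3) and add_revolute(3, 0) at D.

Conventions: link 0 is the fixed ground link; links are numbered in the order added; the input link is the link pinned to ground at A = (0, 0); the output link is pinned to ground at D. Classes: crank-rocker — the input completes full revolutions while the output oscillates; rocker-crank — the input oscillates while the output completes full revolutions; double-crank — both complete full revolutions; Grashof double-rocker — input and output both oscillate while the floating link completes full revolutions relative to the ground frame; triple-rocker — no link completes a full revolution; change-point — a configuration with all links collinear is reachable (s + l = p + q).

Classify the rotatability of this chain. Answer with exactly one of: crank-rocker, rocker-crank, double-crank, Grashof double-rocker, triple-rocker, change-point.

lengths: ground=4, input=12, coupler=3, output=12
sorted: s=3 (shortest), l=12 (longest), p+q=16
s + l = 15 vs p + q = 16
s + l < p + q (Grashof) with shortest = coupler link → Grashof double-rocker

Grashof double-rocker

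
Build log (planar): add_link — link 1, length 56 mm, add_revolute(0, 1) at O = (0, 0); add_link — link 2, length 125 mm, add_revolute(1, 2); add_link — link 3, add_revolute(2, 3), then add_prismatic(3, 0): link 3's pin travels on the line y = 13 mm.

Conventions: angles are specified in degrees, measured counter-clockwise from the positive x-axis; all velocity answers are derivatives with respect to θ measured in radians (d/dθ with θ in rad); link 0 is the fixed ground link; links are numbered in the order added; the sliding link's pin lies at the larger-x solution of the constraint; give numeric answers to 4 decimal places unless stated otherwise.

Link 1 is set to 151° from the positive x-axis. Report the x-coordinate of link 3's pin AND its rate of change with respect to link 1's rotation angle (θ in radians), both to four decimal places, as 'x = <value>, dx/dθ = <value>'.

geometry: r = 56 mm, L = 125 mm, e = 13 mm
crank pin P = (r cos θ, r sin θ) = (-48.978704, 27.149339)
h = r sin θ − e = 27.149339 − 13 = 14.149339
x = r cos θ + √(L² − h²) = -48.978704 + 124.196603 = 75.217899
dx/dθ = −r sin θ − h·r cos θ/√(L² − h²) (θ in radians; h = 14.149339) = -21.569345

x = 75.2179, dx/dθ = -21.5693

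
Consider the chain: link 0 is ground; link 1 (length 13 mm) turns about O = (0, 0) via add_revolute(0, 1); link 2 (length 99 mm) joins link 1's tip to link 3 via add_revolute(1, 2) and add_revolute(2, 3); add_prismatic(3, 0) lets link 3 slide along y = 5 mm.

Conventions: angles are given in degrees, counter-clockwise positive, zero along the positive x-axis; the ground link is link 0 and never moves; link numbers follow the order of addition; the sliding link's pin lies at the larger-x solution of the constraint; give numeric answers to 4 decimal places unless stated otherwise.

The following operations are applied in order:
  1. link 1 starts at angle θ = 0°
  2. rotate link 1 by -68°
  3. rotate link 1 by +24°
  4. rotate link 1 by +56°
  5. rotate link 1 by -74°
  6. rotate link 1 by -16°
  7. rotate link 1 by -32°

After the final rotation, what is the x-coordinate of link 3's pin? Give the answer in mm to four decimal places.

geometry: r = 13 mm, L = 99 mm, e = 5 mm; θ starts at 0°
rotate link 1 by -68°: θ ← 0° -68° = -68°
rotate link 1 by +24°: θ ← -68° +24° = -44°
rotate link 1 by +56°: θ ← -44° +56° = 12°
rotate link 1 by -74°: θ ← 12° -74° = -62°
rotate link 1 by -16°: θ ← -62° -16° = -78°
rotate link 1 by -32°: θ ← -78° -32° = -110°
crank pin P = (r cos θ, r sin θ) = (-4.446262, -12.216004)
h = r sin θ − e = -12.216004 − 5 = -17.216004
x = r cos θ + √(L² − h²) = -4.446262 + 97.491585 = 93.045323

93.0453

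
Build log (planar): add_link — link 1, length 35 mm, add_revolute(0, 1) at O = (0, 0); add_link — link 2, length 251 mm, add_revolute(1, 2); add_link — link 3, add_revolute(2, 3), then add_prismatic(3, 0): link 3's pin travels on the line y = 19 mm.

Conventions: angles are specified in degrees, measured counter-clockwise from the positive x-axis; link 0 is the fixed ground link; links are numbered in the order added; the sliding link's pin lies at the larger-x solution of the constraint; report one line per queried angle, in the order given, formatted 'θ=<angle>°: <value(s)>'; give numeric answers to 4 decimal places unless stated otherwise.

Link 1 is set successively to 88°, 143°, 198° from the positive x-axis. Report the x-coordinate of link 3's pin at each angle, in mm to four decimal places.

geometry: r = 35 mm, L = 251 mm, e = 19 mm
θ=88°: crank pin P = (r cos θ, r sin θ) = (1.221482, 34.978679)
θ=88°: h = r sin θ − e = 34.978679 − 19 = 15.978679
θ=88°: x = r cos θ + √(L² − h²) = 1.221482 + 250.490882 = 251.712364
θ=143°: crank pin P = (r cos θ, r sin θ) = (-27.952243, 21.063526)
θ=143°: h = r sin θ − e = 21.063526 − 19 = 2.063526
θ=143°: x = r cos θ + √(L² − h²) = -27.952243 + 250.991518 = 223.039275
θ=198°: crank pin P = (r cos θ, r sin θ) = (-33.286978, -10.815595)
θ=198°: h = r sin θ − e = -10.815595 − 19 = -29.815595
θ=198°: x = r cos θ + √(L² − h²) = -33.286978 + 249.222853 = 215.935875

θ=88°: 251.7124
θ=143°: 223.0393
θ=198°: 215.9359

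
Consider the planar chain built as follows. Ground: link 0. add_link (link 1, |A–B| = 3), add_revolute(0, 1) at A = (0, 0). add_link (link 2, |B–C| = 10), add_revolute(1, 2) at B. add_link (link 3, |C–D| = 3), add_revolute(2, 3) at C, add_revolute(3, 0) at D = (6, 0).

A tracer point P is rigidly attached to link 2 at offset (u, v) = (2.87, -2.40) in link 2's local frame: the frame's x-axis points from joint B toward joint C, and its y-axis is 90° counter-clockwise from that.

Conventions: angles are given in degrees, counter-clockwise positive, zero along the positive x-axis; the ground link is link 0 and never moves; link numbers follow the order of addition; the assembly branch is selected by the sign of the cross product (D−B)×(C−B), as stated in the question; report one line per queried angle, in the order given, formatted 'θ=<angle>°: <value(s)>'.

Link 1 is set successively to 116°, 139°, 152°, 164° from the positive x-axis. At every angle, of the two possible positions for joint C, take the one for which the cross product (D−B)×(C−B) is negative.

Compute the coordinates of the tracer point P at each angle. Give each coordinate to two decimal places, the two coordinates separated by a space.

A=(0,0), D=(6.00,0)
θ=116°: B = A + 3.00·(cos116°, sin116°) = (-1.3151, 2.6964)
θ=116°: |BD| = 7.7962
θ=116°: circle(B,10.00) ∩ circle(D,3.00): a=9.7343, h=2.2900
θ=116°:   candidates: C₊=(8.6104,1.4784) cross=17.853; C₋=(7.0264,-2.8189) cross=-17.853
θ=116°:   branch - wants cross < 0 → take C=(7.0264,-2.8189) (cross=-17.853)
θ=116°: ex = (C−B)/|BC| = (0.8342,-0.5515); ey = (0.5515,0.8342)
θ=116°: P = B + 2.87·ex + -2.40·ey = (-0.2448,-0.8885)
θ=139°: B = A + 3.00·(cos139°, sin139°) = (-2.2641, 1.9682)
θ=139°: |BD| = 8.4953
θ=139°: circle(B,10.00) ∩ circle(D,3.00): a=9.6036, h=2.7878
θ=139°:   candidates: C₊=(7.7240,2.4552) cross=23.683; C₋=(6.4323,-2.9687) cross=-23.683
θ=139°:   branch - wants cross < 0 → take C=(6.4323,-2.9687) (cross=-23.683)
θ=139°: ex = (C−B)/|BC| = (0.8696,-0.4937); ey = (0.4937,0.8696)
θ=139°: P = B + 2.87·ex + -2.40·ey = (-0.9531,-1.5358)
θ=152°: B = A + 3.00·(cos152°, sin152°) = (-2.6488, 1.4084)
θ=152°: |BD| = 8.7628
θ=152°: circle(B,10.00) ∩ circle(D,3.00): a=9.5738, h=2.8883
θ=152°:   candidates: C₊=(7.2647,2.7204) cross=25.309; C₋=(6.3363,-2.9811) cross=-25.309
θ=152°:   branch - wants cross < 0 → take C=(6.3363,-2.9811) (cross=-25.309)
θ=152°: ex = (C−B)/|BC| = (0.8985,-0.4390); ey = (0.4390,0.8985)
θ=152°: P = B + 2.87·ex + -2.40·ey = (-1.1236,-2.0078)
θ=164°: B = A + 3.00·(cos164°, sin164°) = (-2.8838, 0.8269)
θ=164°: |BD| = 8.9222
θ=164°: circle(B,10.00) ∩ circle(D,3.00): a=9.5607, h=2.9313
θ=164°:   candidates: C₊=(6.9075,2.8595) cross=26.153; C₋=(6.3641,-2.9778) cross=-26.153
θ=164°:   branch - wants cross < 0 → take C=(6.3641,-2.9778) (cross=-26.153)
θ=164°: ex = (C−B)/|BC| = (0.9248,-0.3805); ey = (0.3805,0.9248)
θ=164°: P = B + 2.87·ex + -2.40·ey = (-1.1428,-2.4845)

θ=116°: -0.24 -0.89
θ=139°: -0.95 -1.54
θ=152°: -1.12 -2.01
θ=164°: -1.14 -2.48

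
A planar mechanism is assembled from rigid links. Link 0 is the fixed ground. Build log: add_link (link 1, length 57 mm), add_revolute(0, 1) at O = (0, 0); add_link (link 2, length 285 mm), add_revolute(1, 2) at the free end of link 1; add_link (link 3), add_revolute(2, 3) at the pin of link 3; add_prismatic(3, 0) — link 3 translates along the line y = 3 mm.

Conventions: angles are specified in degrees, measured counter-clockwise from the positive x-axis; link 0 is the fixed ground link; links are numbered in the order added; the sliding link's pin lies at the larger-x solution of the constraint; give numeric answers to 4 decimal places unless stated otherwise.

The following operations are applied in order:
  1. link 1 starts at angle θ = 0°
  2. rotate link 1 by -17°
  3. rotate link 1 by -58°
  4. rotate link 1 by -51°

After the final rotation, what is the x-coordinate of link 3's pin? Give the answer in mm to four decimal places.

geometry: r = 57 mm, L = 285 mm, e = 3 mm; θ starts at 0°
rotate link 1 by -17°: θ ← 0° -17° = -17°
rotate link 1 by -58°: θ ← -17° -58° = -75°
rotate link 1 by -51°: θ ← -75° -51° = -126°
crank pin P = (r cos θ, r sin θ) = (-33.503759, -46.113969)
h = r sin θ − e = -46.113969 − 3 = -49.113969
x = r cos θ + √(L² − h²) = -33.503759 + 280.736207 = 247.232448

247.2324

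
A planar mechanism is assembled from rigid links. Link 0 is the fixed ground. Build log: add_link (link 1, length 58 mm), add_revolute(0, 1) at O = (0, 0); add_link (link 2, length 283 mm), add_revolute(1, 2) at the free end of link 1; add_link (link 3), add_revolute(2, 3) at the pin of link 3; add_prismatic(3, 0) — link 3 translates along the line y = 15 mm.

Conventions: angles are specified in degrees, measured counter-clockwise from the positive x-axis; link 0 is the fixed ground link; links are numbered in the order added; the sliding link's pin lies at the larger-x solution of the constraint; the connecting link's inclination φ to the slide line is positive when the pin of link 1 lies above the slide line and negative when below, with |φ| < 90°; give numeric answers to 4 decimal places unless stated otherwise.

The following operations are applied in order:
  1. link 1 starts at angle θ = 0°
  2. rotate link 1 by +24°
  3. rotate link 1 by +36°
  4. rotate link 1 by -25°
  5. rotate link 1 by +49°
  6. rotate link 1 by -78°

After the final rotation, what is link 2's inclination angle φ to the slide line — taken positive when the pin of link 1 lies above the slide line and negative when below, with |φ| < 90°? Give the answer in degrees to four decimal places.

geometry: r = 58 mm, L = 283 mm, e = 15 mm; θ starts at 0°
rotate link 1 by +24°: θ ← 0° +24° = 24°
rotate link 1 by +36°: θ ← 24° +36° = 60°
rotate link 1 by -25°: θ ← 60° -25° = 35°
rotate link 1 by +49°: θ ← 35° +49° = 84°
rotate link 1 by -78°: θ ← 84° -78° = 6°
h = r sin θ − e = 6.062651 − 15 = -8.937349
sin φ = h / L = -8.937349 / 283 = -0.03158074
φ = arcsin(-0.03158074) = -1.809744°

-1.8097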